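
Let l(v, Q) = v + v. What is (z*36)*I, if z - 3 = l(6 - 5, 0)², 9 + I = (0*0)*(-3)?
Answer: -2268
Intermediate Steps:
l(v, Q) = 2*v
I = -9 (I = -9 + (0*0)*(-3) = -9 + 0*(-3) = -9 + 0 = -9)
z = 7 (z = 3 + (2*(6 - 5))² = 3 + (2*1)² = 3 + 2² = 3 + 4 = 7)
(z*36)*I = (7*36)*(-9) = 252*(-9) = -2268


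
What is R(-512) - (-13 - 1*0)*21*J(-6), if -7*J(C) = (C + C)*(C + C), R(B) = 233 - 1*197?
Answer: -5580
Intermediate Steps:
R(B) = 36 (R(B) = 233 - 197 = 36)
J(C) = -4*C**2/7 (J(C) = -(C + C)*(C + C)/7 = -2*C*2*C/7 = -4*C**2/7)
R(-512) - (-13 - 1*0)*21*J(-6) = 36 - (-13 - 1*0)*21*(-4/7*(-6)**2) = 36 - (-13 + 0)*21*(-4/7*36) = 36 - (-13*21)*(-144)/7 = 36 - (-273)*(-144)/7 = 36 - 1*5616 = 36 - 5616 = -5580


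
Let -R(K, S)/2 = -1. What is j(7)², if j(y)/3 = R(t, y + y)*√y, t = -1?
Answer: 252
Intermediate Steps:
R(K, S) = 2 (R(K, S) = -2*(-1) = 2)
j(y) = 6*√y (j(y) = 3*(2*√y) = 6*√y)
j(7)² = (6*√7)² = 252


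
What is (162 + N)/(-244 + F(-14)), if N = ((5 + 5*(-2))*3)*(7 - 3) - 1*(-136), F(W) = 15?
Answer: -238/229 ≈ -1.0393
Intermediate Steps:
N = 76 (N = ((5 - 10)*3)*4 + 136 = -5*3*4 + 136 = -15*4 + 136 = -60 + 136 = 76)
(162 + N)/(-244 + F(-14)) = (162 + 76)/(-244 + 15) = 238/(-229) = 238*(-1/229) = -238/229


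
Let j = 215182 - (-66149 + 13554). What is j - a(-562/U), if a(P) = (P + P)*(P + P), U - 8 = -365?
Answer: 34126647497/127449 ≈ 2.6777e+5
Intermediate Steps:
U = -357 (U = 8 - 365 = -357)
j = 267777 (j = 215182 - 1*(-52595) = 215182 + 52595 = 267777)
a(P) = 4*P² (a(P) = (2*P)*(2*P) = 4*P²)
j - a(-562/U) = 267777 - 4*(-562/(-357))² = 267777 - 4*(-562*(-1/357))² = 267777 - 4*(562/357)² = 267777 - 4*315844/127449 = 267777 - 1*1263376/127449 = 267777 - 1263376/127449 = 34126647497/127449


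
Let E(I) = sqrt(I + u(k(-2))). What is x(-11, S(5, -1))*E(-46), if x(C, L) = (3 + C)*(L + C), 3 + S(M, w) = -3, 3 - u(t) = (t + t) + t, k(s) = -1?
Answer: 272*I*sqrt(10) ≈ 860.14*I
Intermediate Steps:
u(t) = 3 - 3*t (u(t) = 3 - ((t + t) + t) = 3 - (2*t + t) = 3 - 3*t)
S(M, w) = -6 (S(M, w) = -3 - 3 = -6)
x(C, L) = (3 + C)*(C + L)
E(I) = sqrt(6 + I) (E(I) = sqrt(I + (3 - 3*(-1))) = sqrt(I + (3 + 3)) = sqrt(I + 6) = sqrt(6 + I))
x(-11, S(5, -1))*E(-46) = ((-11)**2 + 3*(-11) + 3*(-6) - 11*(-6))*sqrt(6 - 46) = (121 - 33 - 18 + 66)*sqrt(-40) = 136*(2*I*sqrt(10)) = 272*I*sqrt(10)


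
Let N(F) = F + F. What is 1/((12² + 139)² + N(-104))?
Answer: 1/79881 ≈ 1.2519e-5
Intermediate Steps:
N(F) = 2*F
1/((12² + 139)² + N(-104)) = 1/((12² + 139)² + 2*(-104)) = 1/((144 + 139)² - 208) = 1/(283² - 208) = 1/(80089 - 208) = 1/79881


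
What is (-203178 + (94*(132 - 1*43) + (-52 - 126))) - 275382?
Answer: -470372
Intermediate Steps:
(-203178 + (94*(132 - 1*43) + (-52 - 126))) - 275382 = (-203178 + (94*(132 - 43) - 178)) - 275382 = (-203178 + (94*89 - 178)) - 275382 = (-203178 + (8366 - 178)) - 275382 = (-203178 + 8188) - 275382 = -194990 - 275382 = -470372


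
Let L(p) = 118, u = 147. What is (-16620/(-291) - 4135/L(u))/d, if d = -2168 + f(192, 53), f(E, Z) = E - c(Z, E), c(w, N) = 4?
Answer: -50525/4532616 ≈ -0.011147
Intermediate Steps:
f(E, Z) = -4 + E (f(E, Z) = E - 1*4 = E - 4 = -4 + E)
d = -1980 (d = -2168 + (-4 + 192) = -2168 + 188 = -1980)
(-16620/(-291) - 4135/L(u))/d = (-16620/(-291) - 4135/118)/(-1980) = (-16620*(-1/291) - 4135*1/118)*(-1/1980) = (5540/97 - 4135/118)*(-1/1980) = (252625/11446)*(-1/1980) = -50525/4532616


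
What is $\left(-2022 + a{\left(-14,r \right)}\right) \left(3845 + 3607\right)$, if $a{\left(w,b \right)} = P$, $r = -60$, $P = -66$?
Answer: $-15559776$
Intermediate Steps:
$a{\left(w,b \right)} = -66$
$\left(-2022 + a{\left(-14,r \right)}\right) \left(3845 + 3607\right) = \left(-2022 - 66\right) \left(3845 + 3607\right) = \left(-2088\right) 7452 = -15559776$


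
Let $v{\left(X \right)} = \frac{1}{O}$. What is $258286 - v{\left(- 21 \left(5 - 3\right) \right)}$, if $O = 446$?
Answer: $\frac{115195555}{446} \approx 2.5829 \cdot 10^{5}$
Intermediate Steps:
$v{\left(X \right)} = \frac{1}{446}$
$258286 - v{\left(- 21 \left(5 - 3\right) \right)} = 258286 - \frac{1}{446} = \frac{115195555}{446}$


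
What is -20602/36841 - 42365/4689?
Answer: -1657371743/172747449 ≈ -9.5942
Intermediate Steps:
-20602/36841 - 42365/4689 = -1657371743/172747449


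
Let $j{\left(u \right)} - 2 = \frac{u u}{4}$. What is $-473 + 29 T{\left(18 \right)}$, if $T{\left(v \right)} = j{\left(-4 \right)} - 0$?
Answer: $-299$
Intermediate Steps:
$j{\left(u \right)} = 2 + \frac{u^{2}}{4}$ ($j{\left(u \right)} = 2 + \frac{u u}{4} = 2 + u^{2} \cdot \frac{1}{4} = 2 + \frac{u^{2}}{4}$)
$T{\left(v \right)} = 6$ ($T{\left(v \right)} = \left(2 + \frac{\left(-4\right)^{2}}{4}\right) - 0 = \left(2 + \frac{1}{4} \cdot 16\right) + 0 = \left(2 + 4\right) + 0 = 6 + 0 = 6$)
$-473 + 29 T{\left(18 \right)} = -473 + 29 \cdot 6 = -473 + 174 = -299$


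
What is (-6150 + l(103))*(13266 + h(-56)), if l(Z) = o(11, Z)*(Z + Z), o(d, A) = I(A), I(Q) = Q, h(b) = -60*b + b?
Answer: 249676760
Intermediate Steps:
h(b) = -59*b
o(d, A) = A
l(Z) = 2*Z**2 (l(Z) = Z*(Z + Z) = Z*(2*Z) = 2*Z**2)
(-6150 + l(103))*(13266 + h(-56)) = (-6150 + 2*103**2)*(13266 - 59*(-56)) = (-6150 + 2*10609)*(13266 + 3304) = (-6150 + 21218)*16570 = 15068*16570 = 249676760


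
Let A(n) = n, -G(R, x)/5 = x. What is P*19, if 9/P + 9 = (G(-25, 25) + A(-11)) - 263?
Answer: -57/136 ≈ -0.41912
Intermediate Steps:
G(R, x) = -5*x
P = -3/136 (P = 9/(-9 + ((-5*25 - 11) - 263)) = 9/(-9 + ((-125 - 11) - 263)) = 9/(-9 + (-136 - 263)) = 9/(-9 - 399) = 9/(-408) = 9*(-1/408) = -3/136 ≈ -0.022059)
P*19 = -3/136*19 = -57/136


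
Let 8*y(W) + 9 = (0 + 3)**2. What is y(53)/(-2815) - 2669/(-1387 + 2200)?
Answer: -2669/813 ≈ -3.2829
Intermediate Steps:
y(W) = 0 (y(W) = -9/8 + (0 + 3)**2/8 = -9/8 + (1/8)*3**2 = -9/8 + (1/8)*9 = -9/8 + 9/8 = 0)
y(53)/(-2815) - 2669/(-1387 + 2200) = 0/(-2815) - 2669/(-1387 + 2200) = 0*(-1/2815) - 2669/813 = 0 - 2669*1/813 = 0 - 2669/813 = -2669/813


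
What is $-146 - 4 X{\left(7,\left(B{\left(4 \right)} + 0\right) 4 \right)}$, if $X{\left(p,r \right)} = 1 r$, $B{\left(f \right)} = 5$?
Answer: $-226$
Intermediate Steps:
$X{\left(p,r \right)} = r$
$-146 - 4 X{\left(7,\left(B{\left(4 \right)} + 0\right) 4 \right)} = -146 - 4 \left(5 + 0\right) 4 = -146 - 4 \cdot 5 \cdot 4 = -146 - 80 = -226$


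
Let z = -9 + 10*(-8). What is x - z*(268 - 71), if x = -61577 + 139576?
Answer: 95532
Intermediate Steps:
z = -89 (z = -9 - 80 = -89)
x = 77999
x - z*(268 - 71) = 77999 - (-89)*(268 - 71) = 77999 - (-89)*197 = 77999 - 1*(-17533) = 77999 + 17533 = 95532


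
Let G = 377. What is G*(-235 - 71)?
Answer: -115362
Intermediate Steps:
G*(-235 - 71) = 377*(-235 - 71) = 377*(-306) = -115362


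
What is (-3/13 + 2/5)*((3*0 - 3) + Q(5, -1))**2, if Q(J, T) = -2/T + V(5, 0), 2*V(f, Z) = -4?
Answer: 99/65 ≈ 1.5231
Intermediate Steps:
V(f, Z) = -2 (V(f, Z) = (1/2)*(-4) = -2)
Q(J, T) = -2 - 2/T (Q(J, T) = -2/T - 2 = -2 - 2/T)
(-3/13 + 2/5)*((3*0 - 3) + Q(5, -1))**2 = (-3/13 + 2/5)*((3*0 - 3) + (-2 - 2/(-1)))**2 = (-3*1/13 + 2*(1/5))*((0 - 3) + (-2 - 2*(-1)))**2 = (-3/13 + 2/5)*(-3 + (-2 + 2))**2 = 11*(-3 + 0)**2/65 = (11/65)*(-3)**2 = (11/65)*9 = 99/65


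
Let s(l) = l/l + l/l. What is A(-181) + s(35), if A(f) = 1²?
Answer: 3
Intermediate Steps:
s(l) = 2 (s(l) = 1 + 1 = 2)
A(f) = 1
A(-181) + s(35) = 1 + 2 = 3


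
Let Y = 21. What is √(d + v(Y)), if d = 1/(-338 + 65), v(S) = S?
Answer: 2*√391209/273 ≈ 4.5822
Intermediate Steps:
d = -1/273 (d = 1/(-273) = -1/273 ≈ -0.0036630)
√(d + v(Y)) = √(-1/273 + 21) = √(5732/273) = 2*√391209/273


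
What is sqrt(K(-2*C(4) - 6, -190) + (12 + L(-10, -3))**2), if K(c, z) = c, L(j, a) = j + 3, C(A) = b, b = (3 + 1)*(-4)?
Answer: sqrt(51) ≈ 7.1414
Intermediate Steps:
b = -16 (b = 4*(-4) = -16)
C(A) = -16
L(j, a) = 3 + j
sqrt(K(-2*C(4) - 6, -190) + (12 + L(-10, -3))**2) = sqrt((-2*(-16) - 6) + (12 + (3 - 10))**2) = sqrt((32 - 6) + (12 - 7)**2) = sqrt(26 + 5**2) = sqrt(26 + 25) = sqrt(51)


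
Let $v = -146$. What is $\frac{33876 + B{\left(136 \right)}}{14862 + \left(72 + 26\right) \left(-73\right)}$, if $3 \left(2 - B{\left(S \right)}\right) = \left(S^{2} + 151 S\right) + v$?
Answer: $\frac{5229}{1927} \approx 2.7135$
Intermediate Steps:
$B{\left(S \right)} = \frac{152}{3} - \frac{151 S}{3} - \frac{S^{2}}{3}$ ($B{\left(S \right)} = 2 - \frac{\left(S^{2} + 151 S\right) - 146}{3} = 2 - \frac{-146 + S^{2} + 151 S}{3} = 2 - \left(- \frac{146}{3} + \frac{S^{2}}{3} + \frac{151 S}{3}\right) = \frac{152}{3} - \frac{151 S}{3} - \frac{S^{2}}{3}$)
$\frac{33876 + B{\left(136 \right)}}{14862 + \left(72 + 26\right) \left(-73\right)} = \frac{33876 - \left(\frac{20384}{3} + \frac{18496}{3}\right)}{14862 + \left(72 + 26\right) \left(-73\right)} = \frac{33876 - 12960}{14862 + 98 \left(-73\right)} = \frac{33876 - 12960}{14862 - 7154} = \frac{33876 - 12960}{7708} = 20916 \cdot \frac{1}{7708} = \frac{5229}{1927}$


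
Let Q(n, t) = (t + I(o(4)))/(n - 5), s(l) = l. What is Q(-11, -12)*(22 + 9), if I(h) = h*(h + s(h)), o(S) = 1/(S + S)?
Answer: 11873/512 ≈ 23.189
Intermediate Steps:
o(S) = 1/(2*S)
I(h) = 2*h² (I(h) = h*(h + h) = h*(2*h) = 2*h²)
Q(n, t) = (1/32 + t)/(-5 + n) (Q(n, t) = (t + 2*((½)/4)²)/(n - 5) = (t + 2*((½)*(¼))²)/(-5 + n) = (t + 2*(⅛)²)/(-5 + n) = (t + 2*(1/64))/(-5 + n) = (t + 1/32)/(-5 + n) = (1/32 + t)/(-5 + n))
Q(-11, -12)*(22 + 9) = ((1/32 - 12)/(-5 - 11))*(22 + 9) = (-383/32/(-16))*31 = -1/16*(-383/32)*31 = (383/512)*31 = 11873/512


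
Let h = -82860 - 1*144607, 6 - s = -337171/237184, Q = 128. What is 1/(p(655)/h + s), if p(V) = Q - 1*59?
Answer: 53951532928/400388107729 ≈ 0.13475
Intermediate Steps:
p(V) = 69 (p(V) = 128 - 1*59 = 128 - 59 = 69)
s = 1760275/237184 (s = 6 - (-337171)/237184 = 6 - 1*(-337171/237184) = 6 + 337171/237184 = 1760275/237184 ≈ 7.4216)
h = -227467 (h = -82860 - 144607 = -227467)
1/(p(655)/h + s) = 1/(69/(-227467) + 1760275/237184) = 1/(69*(-1/227467) + 1760275/237184) = 1/(-69/227467 + 1760275/237184) = 1/(400388107729/53951532928) = 53951532928/400388107729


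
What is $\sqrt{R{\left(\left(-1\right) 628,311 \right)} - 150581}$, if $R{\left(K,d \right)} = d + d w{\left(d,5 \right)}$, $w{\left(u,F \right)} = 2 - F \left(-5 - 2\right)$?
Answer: $i \sqrt{138763} \approx 372.51 i$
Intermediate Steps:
$w{\left(u,F \right)} = 2 + 7 F$ ($w{\left(u,F \right)} = 2 - F \left(-7\right) = 2 - - 7 F = 2 + 7 F$)
$R{\left(K,d \right)} = 38 d$ ($R{\left(K,d \right)} = d + d \left(2 + 7 \cdot 5\right) = d + d \left(2 + 35\right) = d + d 37 = d + 37 d = 38 d$)
$\sqrt{R{\left(\left(-1\right) 628,311 \right)} - 150581} = \sqrt{38 \cdot 311 - 150581} = \sqrt{11818 - 150581} = \sqrt{-138763} = i \sqrt{138763}$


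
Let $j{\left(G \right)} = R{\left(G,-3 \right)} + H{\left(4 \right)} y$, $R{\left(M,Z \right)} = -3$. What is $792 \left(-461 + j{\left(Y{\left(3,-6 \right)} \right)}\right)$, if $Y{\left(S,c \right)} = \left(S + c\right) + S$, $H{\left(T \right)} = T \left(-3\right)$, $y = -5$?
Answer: $-319968$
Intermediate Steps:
$H{\left(T \right)} = - 3 T$
$Y{\left(S,c \right)} = c + 2 S$
$j{\left(G \right)} = 57$ ($j{\left(G \right)} = -3 + \left(-3\right) 4 \left(-5\right) = -3 - -60 = -3 + 60 = 57$)
$792 \left(-461 + j{\left(Y{\left(3,-6 \right)} \right)}\right) = 792 \left(-461 + 57\right) = 792 \left(-404\right) = -319968$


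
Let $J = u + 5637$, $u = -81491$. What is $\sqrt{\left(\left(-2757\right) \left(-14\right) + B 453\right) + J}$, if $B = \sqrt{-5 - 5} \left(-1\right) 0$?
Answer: $2 i \sqrt{9314} \approx 193.02 i$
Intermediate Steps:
$B = 0$ ($B = \sqrt{-10} \left(-1\right) 0 = i \sqrt{10} \left(-1\right) 0 = - i \sqrt{10} \cdot 0 = 0$)
$J = -75854$ ($J = -81491 + 5637 = -75854$)
$\sqrt{\left(\left(-2757\right) \left(-14\right) + B 453\right) + J} = \sqrt{\left(\left(-2757\right) \left(-14\right) + 0 \cdot 453\right) - 75854} = \sqrt{\left(38598 + 0\right) - 75854} = \sqrt{38598 - 75854} = \sqrt{-37256} = 2 i \sqrt{9314}$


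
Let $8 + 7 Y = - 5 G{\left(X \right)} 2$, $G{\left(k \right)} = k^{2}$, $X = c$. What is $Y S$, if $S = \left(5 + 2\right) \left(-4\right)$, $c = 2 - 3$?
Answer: $72$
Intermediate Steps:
$c = -1$ ($c = 2 - 3 = -1$)
$X = -1$
$Y = - \frac{18}{7}$ ($Y = - \frac{8}{7} + \frac{- 5 \left(-1\right)^{2} \cdot 2}{7} = - \frac{8}{7} + \frac{\left(-5\right) 1 \cdot 2}{7} = - \frac{8}{7} + \frac{\left(-5\right) 2}{7} = - \frac{8}{7} + \frac{1}{7} \left(-10\right) = - \frac{8}{7} - \frac{10}{7} = - \frac{18}{7} \approx -2.5714$)
$S = -28$ ($S = 7 \left(-4\right) = -28$)
$Y S = \left(- \frac{18}{7}\right) \left(-28\right) = 72$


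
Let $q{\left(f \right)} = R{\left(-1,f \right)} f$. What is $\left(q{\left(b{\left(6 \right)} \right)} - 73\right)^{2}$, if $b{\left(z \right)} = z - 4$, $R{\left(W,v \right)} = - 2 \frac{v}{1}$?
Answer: $6561$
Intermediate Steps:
$R{\left(W,v \right)} = - 2 v$ ($R{\left(W,v \right)} = - 2 v 1 = - 2 v$)
$b{\left(z \right)} = -4 + z$
$q{\left(f \right)} = - 2 f^{2}$ ($q{\left(f \right)} = - 2 f f = - 2 f^{2}$)
$\left(q{\left(b{\left(6 \right)} \right)} - 73\right)^{2} = \left(- 2 \left(-4 + 6\right)^{2} - 73\right)^{2} = \left(- 2 \cdot 2^{2} - 73\right)^{2} = \left(\left(-2\right) 4 - 73\right)^{2} = \left(-8 - 73\right)^{2} = \left(-81\right)^{2} = 6561$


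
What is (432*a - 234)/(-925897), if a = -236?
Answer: 14598/132271 ≈ 0.11036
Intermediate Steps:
(432*a - 234)/(-925897) = (432*(-236) - 234)/(-925897) = (-101952 - 234)*(-1/925897) = -102186*(-1/925897) = 14598/132271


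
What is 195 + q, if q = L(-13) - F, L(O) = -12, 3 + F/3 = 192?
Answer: -384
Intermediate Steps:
F = 567 (F = -9 + 3*192 = -9 + 576 = 567)
q = -579 (q = -12 - 1*567 = -12 - 567 = -579)
195 + q = 195 - 579 = -384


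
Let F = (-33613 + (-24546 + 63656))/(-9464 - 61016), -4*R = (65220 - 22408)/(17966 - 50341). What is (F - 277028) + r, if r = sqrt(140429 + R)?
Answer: -19524938937/70480 + sqrt(120154845990)/925 ≈ -2.7665e+5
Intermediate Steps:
R = 1529/4625 (R = -(65220 - 22408)/(4*(17966 - 50341)) = -10703/(-32375) = -10703*(-1)/32375 = -1/4*(-6116/4625) = 1529/4625 ≈ 0.33059)
F = -5497/70480 (F = (-33613 + 39110)/(-70480) = 5497*(-1/70480) = -5497/70480 ≈ -0.077994)
r = sqrt(120154845990)/925 (r = sqrt(140429 + 1529/4625) = sqrt(649485654/4625) = sqrt(120154845990)/925 ≈ 374.74)
(F - 277028) + r = (-5497/70480 - 277028) + sqrt(120154845990)/925 = -19524938937/70480 + sqrt(120154845990)/925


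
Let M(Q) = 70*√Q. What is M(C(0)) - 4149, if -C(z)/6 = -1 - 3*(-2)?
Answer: -4149 + 70*I*√30 ≈ -4149.0 + 383.41*I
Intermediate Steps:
C(z) = -30 (C(z) = -6*(-1 - 3*(-2)) = -6*(-1 + 6) = -6*5 = -30)
M(C(0)) - 4149 = 70*√(-30) - 4149 = 70*(I*√30) - 4149 = 70*I*√30 - 4149 = -4149 + 70*I*√30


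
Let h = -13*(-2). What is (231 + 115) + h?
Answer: 372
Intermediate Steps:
h = 26
(231 + 115) + h = (231 + 115) + 26 = 346 + 26 = 372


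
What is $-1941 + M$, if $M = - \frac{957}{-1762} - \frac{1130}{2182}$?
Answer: $- \frac{3731217265}{1922342} \approx -1941.0$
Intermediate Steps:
$M = \frac{48557}{1922342}$ ($M = \left(-957\right) \left(- \frac{1}{1762}\right) - \frac{565}{1091} = \frac{957}{1762} - \frac{565}{1091} = \frac{48557}{1922342} \approx 0.025259$)
$-1941 + M = -1941 + \frac{48557}{1922342} = - \frac{3731217265}{1922342}$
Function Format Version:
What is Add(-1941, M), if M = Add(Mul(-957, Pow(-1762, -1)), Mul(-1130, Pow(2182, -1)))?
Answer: Rational(-3731217265, 1922342) ≈ -1941.0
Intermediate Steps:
M = Rational(48557, 1922342) (M = Add(Mul(-957, Rational(-1, 1762)), Mul(-1130, Rational(1, 2182))) = Add(Rational(957, 1762), Rational(-565, 1091)) = Rational(48557, 1922342) ≈ 0.025259)
Add(-1941, M) = Add(-1941, Rational(48557, 1922342)) = Rational(-3731217265, 1922342)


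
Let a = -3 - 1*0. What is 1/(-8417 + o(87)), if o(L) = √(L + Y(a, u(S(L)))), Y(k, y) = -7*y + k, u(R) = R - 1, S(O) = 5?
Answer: -8417/70845833 - 2*√14/70845833 ≈ -0.00011891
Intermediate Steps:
u(R) = -1 + R
a = -3 (a = -3 + 0 = -3)
Y(k, y) = k - 7*y
o(L) = √(-31 + L) (o(L) = √(L + (-3 - 7*(-1 + 5))) = √(L + (-3 - 7*4)) = √(L + (-3 - 28)) = √(L - 31) = √(-31 + L))
1/(-8417 + o(87)) = 1/(-8417 + √(-31 + 87)) = 1/(-8417 + √56) = 1/(-8417 + 2*√14)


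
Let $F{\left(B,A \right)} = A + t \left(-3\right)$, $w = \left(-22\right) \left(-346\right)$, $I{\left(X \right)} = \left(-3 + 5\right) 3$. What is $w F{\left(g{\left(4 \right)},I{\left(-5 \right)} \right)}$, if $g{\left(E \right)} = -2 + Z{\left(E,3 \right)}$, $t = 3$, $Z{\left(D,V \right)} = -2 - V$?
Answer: $-22836$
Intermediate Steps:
$I{\left(X \right)} = 6$ ($I{\left(X \right)} = 2 \cdot 3 = 6$)
$w = 7612$
$g{\left(E \right)} = -7$ ($g{\left(E \right)} = -2 - 5 = -7$)
$F{\left(B,A \right)} = -9 + A$ ($F{\left(B,A \right)} = A + 3 \left(-3\right) = A - 9 = -9 + A$)
$w F{\left(g{\left(4 \right)},I{\left(-5 \right)} \right)} = 7612 \left(-9 + 6\right) = 7612 \left(-3\right) = -22836$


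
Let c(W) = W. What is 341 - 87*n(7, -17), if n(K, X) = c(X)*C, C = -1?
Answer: -1138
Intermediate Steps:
n(K, X) = -X (n(K, X) = X*(-1) = -X)
341 - 87*n(7, -17) = 341 - (-87)*(-17) = 341 - 87*17 = 341 - 1479 = -1138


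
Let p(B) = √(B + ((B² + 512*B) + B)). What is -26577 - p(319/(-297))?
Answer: -26577 - I*√401621/27 ≈ -26577.0 - 23.472*I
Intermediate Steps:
p(B) = √(B² + 514*B) (p(B) = √(B + (B² + 513*B)) = √(B² + 514*B))
-26577 - p(319/(-297)) = -26577 - √((319/(-297))*(514 + 319/(-297))) = -26577 - √((319*(-1/297))*(514 + 319*(-1/297))) = -26577 - √(-29*(514 - 29/27)/27) = -26577 - √(-29/27*13849/27) = -26577 - √(-401621/729) = -26577 - I*√401621/27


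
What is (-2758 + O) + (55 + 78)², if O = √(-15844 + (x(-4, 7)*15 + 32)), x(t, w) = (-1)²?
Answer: 14931 + I*√15797 ≈ 14931.0 + 125.69*I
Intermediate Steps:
x(t, w) = 1
O = I*√15797 (O = √(-15844 + (1*15 + 32)) = √(-15844 + (15 + 32)) = √(-15844 + 47) = √(-15797) = I*√15797 ≈ 125.69*I)
(-2758 + O) + (55 + 78)² = (-2758 + I*√15797) + (55 + 78)² = (-2758 + I*√15797) + 133² = (-2758 + I*√15797) + 17689 = 14931 + I*√15797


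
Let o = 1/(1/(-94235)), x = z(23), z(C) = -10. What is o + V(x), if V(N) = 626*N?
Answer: -100495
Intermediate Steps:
x = -10
o = -94235 (o = 1/(-1/94235) = -94235)
o + V(x) = -94235 + 626*(-10) = -94235 - 6260 = -100495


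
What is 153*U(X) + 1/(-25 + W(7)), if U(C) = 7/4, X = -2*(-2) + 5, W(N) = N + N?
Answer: 11777/44 ≈ 267.66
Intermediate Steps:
W(N) = 2*N
X = 9 (X = 4 + 5 = 9)
U(C) = 7/4 (U(C) = 7*(¼) = 7/4)
153*U(X) + 1/(-25 + W(7)) = 153*(7/4) + 1/(-25 + 2*7) = 1071/4 + 1/(-25 + 14) = 1071/4 + 1/(-11) = 1071/4 - 1/11 = 11777/44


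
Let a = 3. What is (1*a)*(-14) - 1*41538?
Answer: -41580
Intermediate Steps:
(1*a)*(-14) - 1*41538 = (1*3)*(-14) - 1*41538 = 3*(-14) - 41538 = -42 - 41538 = -41580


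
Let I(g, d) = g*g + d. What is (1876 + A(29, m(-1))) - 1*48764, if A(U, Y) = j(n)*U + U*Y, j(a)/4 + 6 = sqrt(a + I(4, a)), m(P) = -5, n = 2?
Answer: -47729 + 232*sqrt(5) ≈ -47210.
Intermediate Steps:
I(g, d) = d + g**2 (I(g, d) = g**2 + d = d + g**2)
j(a) = -24 + 4*sqrt(16 + 2*a) (j(a) = -24 + 4*sqrt(a + (a + 4**2)) = -24 + 4*sqrt(a + (a + 16)) = -24 + 4*sqrt(a + (16 + a)) = -24 + 4*sqrt(16 + 2*a))
A(U, Y) = U*Y + U*(-24 + 8*sqrt(5)) (A(U, Y) = (-24 + 4*sqrt(16 + 2*2))*U + U*Y = (-24 + 4*sqrt(16 + 4))*U + U*Y = (-24 + 4*sqrt(20))*U + U*Y = (-24 + 4*(2*sqrt(5)))*U + U*Y = (-24 + 8*sqrt(5))*U + U*Y = U*(-24 + 8*sqrt(5)) + U*Y = U*Y + U*(-24 + 8*sqrt(5)))
(1876 + A(29, m(-1))) - 1*48764 = (1876 + 29*(-24 - 5 + 8*sqrt(5))) - 1*48764 = (1876 + 29*(-29 + 8*sqrt(5))) - 48764 = (1876 + (-841 + 232*sqrt(5))) - 48764 = (1035 + 232*sqrt(5)) - 48764 = -47729 + 232*sqrt(5)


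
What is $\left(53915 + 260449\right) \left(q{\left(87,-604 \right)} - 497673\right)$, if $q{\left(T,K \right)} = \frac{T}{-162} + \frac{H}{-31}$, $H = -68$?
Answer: $- \frac{43649537228626}{279} \approx -1.5645 \cdot 10^{11}$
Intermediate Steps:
$q{\left(T,K \right)} = \frac{68}{31} - \frac{T}{162}$ ($q{\left(T,K \right)} = \frac{T}{-162} - \frac{68}{-31} = T \left(- \frac{1}{162}\right) - - \frac{68}{31} = - \frac{T}{162} + \frac{68}{31} = \frac{68}{31} - \frac{T}{162}$)
$\left(53915 + 260449\right) \left(q{\left(87,-604 \right)} - 497673\right) = \left(53915 + 260449\right) \left(\left(\frac{68}{31} - \frac{29}{54}\right) - 497673\right) = 314364 \left(\left(\frac{68}{31} - \frac{29}{54}\right) - 497673\right) = 314364 \left(\frac{2773}{1674} - 497673\right) = 314364 \left(- \frac{833101829}{1674}\right) = - \frac{43649537228626}{279}$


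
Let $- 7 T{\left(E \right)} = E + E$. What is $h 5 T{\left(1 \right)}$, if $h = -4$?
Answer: $\frac{40}{7} \approx 5.7143$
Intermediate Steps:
$T{\left(E \right)} = - \frac{2 E}{7}$ ($T{\left(E \right)} = - \frac{E + E}{7} = - \frac{2 E}{7}$)
$h 5 T{\left(1 \right)} = \left(-4\right) 5 \left(\left(- \frac{2}{7}\right) 1\right) = \left(-20\right) \left(- \frac{2}{7}\right) = \frac{40}{7}$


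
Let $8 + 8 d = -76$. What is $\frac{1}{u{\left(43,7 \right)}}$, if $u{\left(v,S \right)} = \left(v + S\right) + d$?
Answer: $\frac{2}{79} \approx 0.025316$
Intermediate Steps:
$d = - \frac{21}{2}$ ($d = -1 + \frac{1}{8} \left(-76\right) = -1 - \frac{19}{2} = - \frac{21}{2} \approx -10.5$)
$u{\left(v,S \right)} = - \frac{21}{2} + S + v$ ($u{\left(v,S \right)} = \left(v + S\right) - \frac{21}{2} = \left(S + v\right) - \frac{21}{2} = - \frac{21}{2} + S + v$)
$\frac{1}{u{\left(43,7 \right)}} = \frac{1}{- \frac{21}{2} + 7 + 43} = \frac{1}{\frac{79}{2}} = \frac{2}{79}$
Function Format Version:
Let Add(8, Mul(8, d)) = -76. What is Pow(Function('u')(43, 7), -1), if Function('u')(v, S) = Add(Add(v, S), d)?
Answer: Rational(2, 79) ≈ 0.025316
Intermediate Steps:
d = Rational(-21, 2) (d = Add(-1, Mul(Rational(1, 8), -76)) = Add(-1, Rational(-19, 2)) = Rational(-21, 2) ≈ -10.500)
Function('u')(v, S) = Add(Rational(-21, 2), S, v) (Function('u')(v, S) = Add(Add(v, S), Rational(-21, 2)) = Add(Add(S, v), Rational(-21, 2)) = Add(Rational(-21, 2), S, v))
Pow(Function('u')(43, 7), -1) = Pow(Add(Rational(-21, 2), 7, 43), -1) = Pow(Rational(79, 2), -1) = Rational(2, 79)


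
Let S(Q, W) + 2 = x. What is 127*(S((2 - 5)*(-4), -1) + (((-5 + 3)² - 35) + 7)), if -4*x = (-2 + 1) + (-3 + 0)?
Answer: -3175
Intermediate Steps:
x = 1 (x = -((-2 + 1) + (-3 + 0))/4 = -(-1 - 3)/4 = -¼*(-4) = 1)
S(Q, W) = -1 (S(Q, W) = -2 + 1 = -1)
127*(S((2 - 5)*(-4), -1) + (((-5 + 3)² - 35) + 7)) = 127*(-1 + (((-5 + 3)² - 35) + 7)) = 127*(-1 + (((-2)² - 35) + 7)) = 127*(-1 + ((4 - 35) + 7)) = 127*(-1 + (-31 + 7)) = 127*(-1 - 24) = 127*(-25) = -3175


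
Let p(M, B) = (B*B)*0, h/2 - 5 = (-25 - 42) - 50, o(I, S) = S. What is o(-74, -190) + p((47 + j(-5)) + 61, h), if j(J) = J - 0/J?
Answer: -190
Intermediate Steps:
h = -224 (h = 10 + 2*((-25 - 42) - 50) = 10 + 2*(-67 - 50) = 10 + 2*(-117) = 10 - 234 = -224)
j(J) = J (j(J) = J - 3*0 = J + 0 = J)
p(M, B) = 0 (p(M, B) = B**2*0 = 0)
o(-74, -190) + p((47 + j(-5)) + 61, h) = -190 + 0 = -190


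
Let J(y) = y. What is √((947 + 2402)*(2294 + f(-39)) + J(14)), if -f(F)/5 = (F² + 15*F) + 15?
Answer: 25*I*√13187 ≈ 2870.9*I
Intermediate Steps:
f(F) = -75 - 75*F - 5*F² (f(F) = -5*((F² + 15*F) + 15) = -5*(15 + F² + 15*F) = -75 - 75*F - 5*F²)
√((947 + 2402)*(2294 + f(-39)) + J(14)) = √((947 + 2402)*(2294 + (-75 - 75*(-39) - 5*(-39)²)) + 14) = √(3349*(2294 + (-75 + 2925 - 5*1521)) + 14) = √(3349*(2294 + (-75 + 2925 - 7605)) + 14) = √(3349*(2294 - 4755) + 14) = √(3349*(-2461) + 14) = √(-8241889 + 14) = √(-8241875) = 25*I*√13187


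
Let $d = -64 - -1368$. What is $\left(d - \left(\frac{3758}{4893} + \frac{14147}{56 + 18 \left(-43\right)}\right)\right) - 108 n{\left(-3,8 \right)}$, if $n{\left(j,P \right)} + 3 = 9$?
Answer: $\frac{2371165171}{3513174} \approx 674.94$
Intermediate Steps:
$n{\left(j,P \right)} = 6$ ($n{\left(j,P \right)} = -3 + 9 = 6$)
$d = 1304$ ($d = -64 + 1368 = 1304$)
$\left(d - \left(\frac{3758}{4893} + \frac{14147}{56 + 18 \left(-43\right)}\right)\right) - 108 n{\left(-3,8 \right)} = \left(1304 - \left(\frac{3758}{4893} + \frac{14147}{56 + 18 \left(-43\right)}\right)\right) - 648 = \left(1304 - \left(\frac{3758}{4893} + \frac{14147}{56 - 774}\right)\right) - 648 = \left(1304 - \left(\frac{3758}{4893} + \frac{14147}{-718}\right)\right) - 648 = \left(1304 - - \frac{66523027}{3513174}\right) - 648 = \left(1304 + \left(\frac{14147}{718} - \frac{3758}{4893}\right)\right) - 648 = \left(1304 + \frac{66523027}{3513174}\right) - 648 = \frac{4647701923}{3513174} - 648 = \frac{2371165171}{3513174}$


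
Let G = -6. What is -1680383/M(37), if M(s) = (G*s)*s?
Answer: 1680383/8214 ≈ 204.58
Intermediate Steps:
M(s) = -6*s² (M(s) = (-6*s)*s = -6*s²)
-1680383/M(37) = -1680383/((-6*37²)) = -1680383/((-6*1369)) = -1680383/(-8214) = -1680383*(-1/8214) = 1680383/8214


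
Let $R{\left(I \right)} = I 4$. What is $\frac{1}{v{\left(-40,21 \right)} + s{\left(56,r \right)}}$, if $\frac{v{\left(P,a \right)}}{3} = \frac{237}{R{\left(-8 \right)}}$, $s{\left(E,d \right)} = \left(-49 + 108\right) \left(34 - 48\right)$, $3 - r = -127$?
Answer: $- \frac{32}{27143} \approx -0.0011789$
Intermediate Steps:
$R{\left(I \right)} = 4 I$
$r = 130$ ($r = 3 - -127 = 3 + 127 = 130$)
$s{\left(E,d \right)} = -826$ ($s{\left(E,d \right)} = 59 \left(-14\right) = -826$)
$v{\left(P,a \right)} = - \frac{711}{32}$ ($v{\left(P,a \right)} = 3 \frac{237}{4 \left(-8\right)} = 3 \frac{237}{-32} = 3 \cdot 237 \left(- \frac{1}{32}\right) = 3 \left(- \frac{237}{32}\right) = - \frac{711}{32}$)
$\frac{1}{v{\left(-40,21 \right)} + s{\left(56,r \right)}} = \frac{1}{- \frac{711}{32} - 826} = \frac{1}{- \frac{27143}{32}} = - \frac{32}{27143}$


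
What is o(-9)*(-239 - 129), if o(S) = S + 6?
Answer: 1104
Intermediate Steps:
o(S) = 6 + S
o(-9)*(-239 - 129) = (6 - 9)*(-239 - 129) = -3*(-368) = 1104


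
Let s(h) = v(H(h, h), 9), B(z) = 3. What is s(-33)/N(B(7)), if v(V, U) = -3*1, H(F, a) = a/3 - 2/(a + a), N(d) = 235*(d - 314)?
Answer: 3/73085 ≈ 4.1048e-5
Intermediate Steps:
N(d) = -73790 + 235*d (N(d) = 235*(-314 + d) = -73790 + 235*d)
H(F, a) = -1/a + a/3 (H(F, a) = a*(⅓) - 2*1/(2*a) = a/3 - 1/a = -1/a + a/3)
v(V, U) = -3
s(h) = -3
s(-33)/N(B(7)) = -3/(-73790 + 235*3) = -3/(-73790 + 705) = -3/(-73085) = -3*(-1/73085) = 3/73085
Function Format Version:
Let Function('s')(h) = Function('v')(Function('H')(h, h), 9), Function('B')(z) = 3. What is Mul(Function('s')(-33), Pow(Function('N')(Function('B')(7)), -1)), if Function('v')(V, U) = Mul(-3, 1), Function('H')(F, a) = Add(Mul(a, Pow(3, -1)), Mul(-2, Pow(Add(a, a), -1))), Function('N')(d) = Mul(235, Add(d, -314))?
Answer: Rational(3, 73085) ≈ 4.1048e-5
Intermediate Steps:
Function('N')(d) = Add(-73790, Mul(235, d)) (Function('N')(d) = Mul(235, Add(-314, d)) = Add(-73790, Mul(235, d)))
Function('H')(F, a) = Add(Mul(-1, Pow(a, -1)), Mul(Rational(1, 3), a)) (Function('H')(F, a) = Add(Mul(a, Rational(1, 3)), Mul(-2, Pow(Mul(2, a), -1))) = Add(Mul(Rational(1, 3), a), Mul(-2, Mul(Rational(1, 2), Pow(a, -1)))) = Add(Mul(Rational(1, 3), a), Mul(-1, Pow(a, -1))) = Add(Mul(-1, Pow(a, -1)), Mul(Rational(1, 3), a)))
Function('v')(V, U) = -3
Function('s')(h) = -3
Mul(Function('s')(-33), Pow(Function('N')(Function('B')(7)), -1)) = Mul(-3, Pow(Add(-73790, Mul(235, 3)), -1)) = Mul(-3, Pow(Add(-73790, 705), -1)) = Mul(-3, Pow(-73085, -1)) = Mul(-3, Rational(-1, 73085)) = Rational(3, 73085)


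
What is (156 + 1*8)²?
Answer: 26896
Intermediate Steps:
(156 + 1*8)² = (156 + 8)² = 164² = 26896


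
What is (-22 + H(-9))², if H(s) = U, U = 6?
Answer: 256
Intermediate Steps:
H(s) = 6
(-22 + H(-9))² = (-22 + 6)² = (-16)² = 256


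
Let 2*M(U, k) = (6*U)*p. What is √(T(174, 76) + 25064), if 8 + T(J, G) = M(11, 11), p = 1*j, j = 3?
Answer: 3*√2795 ≈ 158.60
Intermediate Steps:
p = 3 (p = 1*3 = 3)
M(U, k) = 9*U (M(U, k) = ((6*U)*3)/2 = (18*U)/2 = 9*U)
T(J, G) = 91 (T(J, G) = -8 + 9*11 = -8 + 99 = 91)
√(T(174, 76) + 25064) = √(91 + 25064) = √25155 = 3*√2795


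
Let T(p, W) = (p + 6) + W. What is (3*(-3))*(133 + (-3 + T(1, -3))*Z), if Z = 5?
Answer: -1242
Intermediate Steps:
T(p, W) = 6 + W + p (T(p, W) = (6 + p) + W = 6 + W + p)
(3*(-3))*(133 + (-3 + T(1, -3))*Z) = (3*(-3))*(133 + (-3 + (6 - 3 + 1))*5) = -9*(133 + (-3 + 4)*5) = -9*(133 + 1*5) = -9*(133 + 5) = -9*138 = -1242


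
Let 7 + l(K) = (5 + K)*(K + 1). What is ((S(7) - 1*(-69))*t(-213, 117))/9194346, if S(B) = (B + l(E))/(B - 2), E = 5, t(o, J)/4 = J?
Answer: 2106/510797 ≈ 0.0041230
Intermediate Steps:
t(o, J) = 4*J
l(K) = -7 + (1 + K)*(5 + K) (l(K) = -7 + (5 + K)*(K + 1) = -7 + (5 + K)*(1 + K) = -7 + (1 + K)*(5 + K))
S(B) = (53 + B)/(-2 + B) (S(B) = (B + (-2 + 5² + 6*5))/(B - 2) = (B + (-2 + 25 + 30))/(-2 + B) = (B + 53)/(-2 + B) = (53 + B)/(-2 + B))
((S(7) - 1*(-69))*t(-213, 117))/9194346 = (((53 + 7)/(-2 + 7) - 1*(-69))*(4*117))/9194346 = ((60/5 + 69)*468)*(1/9194346) = (((⅕)*60 + 69)*468)*(1/9194346) = ((12 + 69)*468)*(1/9194346) = (81*468)*(1/9194346) = 37908*(1/9194346) = 2106/510797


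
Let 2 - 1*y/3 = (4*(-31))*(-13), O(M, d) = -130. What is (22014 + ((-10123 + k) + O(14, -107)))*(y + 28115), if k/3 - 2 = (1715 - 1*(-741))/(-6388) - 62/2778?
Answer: 202573606193940/739411 ≈ 2.7397e+8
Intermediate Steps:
k = 3534113/739411 (k = 6 + 3*((1715 - 1*(-741))/(-6388) - 62/2778) = 6 + 3*((1715 + 741)*(-1/6388) - 62*1/2778) = 6 + 3*(2456*(-1/6388) - 31/1389) = 6 + 3*(-614/1597 - 31/1389) = 6 + 3*(-902353/2218233) = 6 - 902353/739411 = 3534113/739411 ≈ 4.7796)
y = -4830 (y = 6 - 3*4*(-31)*(-13) = 6 - (-372)*(-13) = 6 - 3*1612 = 6 - 4836 = -4830)
(22014 + ((-10123 + k) + O(14, -107)))*(y + 28115) = (22014 + ((-10123 + 3534113/739411) - 130))*(-4830 + 28115) = (22014 + (-7481523440/739411 - 130))*23285 = (22014 - 7577646870/739411)*23285 = (8699746884/739411)*23285 = 202573606193940/739411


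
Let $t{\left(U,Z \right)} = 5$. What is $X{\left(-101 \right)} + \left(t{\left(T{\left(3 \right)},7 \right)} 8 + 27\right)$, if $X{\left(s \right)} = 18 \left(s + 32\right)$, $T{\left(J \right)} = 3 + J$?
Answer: $-1175$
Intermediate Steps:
$X{\left(s \right)} = 576 + 18 s$ ($X{\left(s \right)} = 18 \left(32 + s\right) = 576 + 18 s$)
$X{\left(-101 \right)} + \left(t{\left(T{\left(3 \right)},7 \right)} 8 + 27\right) = \left(576 + 18 \left(-101\right)\right) + \left(5 \cdot 8 + 27\right) = \left(576 - 1818\right) + \left(40 + 27\right) = -1242 + 67 = -1175$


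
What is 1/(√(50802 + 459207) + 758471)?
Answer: 758471/575277747832 - √510009/575277747832 ≈ 1.3172e-6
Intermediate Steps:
1/(√(50802 + 459207) + 758471) = 1/(√510009 + 758471) = 1/(758471 + √510009)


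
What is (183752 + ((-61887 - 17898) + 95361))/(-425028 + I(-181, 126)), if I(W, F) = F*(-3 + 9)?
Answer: -12458/26517 ≈ -0.46981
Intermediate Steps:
I(W, F) = 6*F (I(W, F) = F*6 = 6*F)
(183752 + ((-61887 - 17898) + 95361))/(-425028 + I(-181, 126)) = (183752 + ((-61887 - 17898) + 95361))/(-425028 + 6*126) = (183752 + (-79785 + 95361))/(-425028 + 756) = (183752 + 15576)/(-424272) = 199328*(-1/424272) = -12458/26517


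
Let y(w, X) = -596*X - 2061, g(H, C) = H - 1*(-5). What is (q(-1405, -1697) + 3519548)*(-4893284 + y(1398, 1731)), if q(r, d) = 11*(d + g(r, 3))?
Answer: -20658519082101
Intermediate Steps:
g(H, C) = 5 + H (g(H, C) = H + 5 = 5 + H)
y(w, X) = -2061 - 596*X
q(r, d) = 55 + 11*d + 11*r (q(r, d) = 11*(d + (5 + r)) = 11*(5 + d + r) = 55 + 11*d + 11*r)
(q(-1405, -1697) + 3519548)*(-4893284 + y(1398, 1731)) = ((55 + 11*(-1697) + 11*(-1405)) + 3519548)*(-4893284 + (-2061 - 596*1731)) = ((55 - 18667 - 15455) + 3519548)*(-4893284 + (-2061 - 1031676)) = (-34067 + 3519548)*(-4893284 - 1033737) = 3485481*(-5927021) = -20658519082101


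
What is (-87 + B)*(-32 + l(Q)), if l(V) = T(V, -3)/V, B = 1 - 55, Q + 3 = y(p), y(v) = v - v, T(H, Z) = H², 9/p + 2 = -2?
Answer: 4935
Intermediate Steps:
p = -9/4 (p = 9/(-2 - 2) = 9/(-4) = 9*(-¼) = -9/4 ≈ -2.2500)
y(v) = 0
Q = -3 (Q = -3 + 0 = -3)
B = -54
l(V) = V (l(V) = V²/V = V)
(-87 + B)*(-32 + l(Q)) = (-87 - 54)*(-32 - 3) = -141*(-35) = 4935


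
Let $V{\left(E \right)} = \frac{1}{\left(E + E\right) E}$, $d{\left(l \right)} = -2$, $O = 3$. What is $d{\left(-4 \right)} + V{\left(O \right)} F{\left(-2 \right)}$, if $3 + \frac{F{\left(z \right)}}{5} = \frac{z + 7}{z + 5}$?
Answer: $- \frac{64}{27} \approx -2.3704$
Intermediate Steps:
$V{\left(E \right)} = \frac{1}{2 E^{2}}$ ($V{\left(E \right)} = \frac{1}{2 E E} = \frac{\frac{1}{2} \frac{1}{E}}{E} = \frac{1}{2 E^{2}}$)
$F{\left(z \right)} = -15 + \frac{5 \left(7 + z\right)}{5 + z}$ ($F{\left(z \right)} = -15 + 5 \frac{z + 7}{z + 5} = -15 + 5 \frac{7 + z}{5 + z} = -15 + \frac{5 \left(7 + z\right)}{5 + z}$)
$d{\left(-4 \right)} + V{\left(O \right)} F{\left(-2 \right)} = -2 + \frac{1}{2 \cdot 9} \frac{10 \left(-4 - -2\right)}{5 - 2} = -2 + \frac{1}{2} \cdot \frac{1}{9} \frac{10 \left(-4 + 2\right)}{3} = -2 + \frac{10 \cdot \frac{1}{3} \left(-2\right)}{18} = -2 + \frac{1}{18} \left(- \frac{20}{3}\right) = -2 - \frac{10}{27} = - \frac{64}{27}$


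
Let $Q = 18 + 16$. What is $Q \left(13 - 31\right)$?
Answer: $-612$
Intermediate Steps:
$Q = 34$
$Q \left(13 - 31\right) = 34 \left(13 - 31\right) = 34 \left(-18\right) = -612$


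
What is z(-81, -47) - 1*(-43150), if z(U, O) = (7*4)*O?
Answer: 41834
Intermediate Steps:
z(U, O) = 28*O
z(-81, -47) - 1*(-43150) = 28*(-47) - 1*(-43150) = -1316 + 43150 = 41834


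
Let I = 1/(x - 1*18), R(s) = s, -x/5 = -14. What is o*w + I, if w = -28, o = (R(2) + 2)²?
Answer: -23295/52 ≈ -447.98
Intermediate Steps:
x = 70 (x = -5*(-14) = 70)
o = 16 (o = (2 + 2)² = 4² = 16)
I = 1/52 (I = 1/(70 - 1*18) = 1/(70 - 18) = 1/52 ≈ 0.019231)
o*w + I = 16*(-28) + 1/52 = -448 + 1/52 = -23295/52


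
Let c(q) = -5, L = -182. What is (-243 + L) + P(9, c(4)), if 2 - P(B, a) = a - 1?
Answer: -417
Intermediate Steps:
P(B, a) = 3 - a (P(B, a) = 2 - (a - 1) = 2 - (-1 + a) = 2 + (1 - a) = 3 - a)
(-243 + L) + P(9, c(4)) = (-243 - 182) + (3 - 1*(-5)) = -425 + (3 + 5) = -425 + 8 = -417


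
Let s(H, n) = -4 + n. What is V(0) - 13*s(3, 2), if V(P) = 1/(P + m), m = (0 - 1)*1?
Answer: 25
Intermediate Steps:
m = -1 (m = -1*1 = -1)
V(P) = 1/(-1 + P) (V(P) = 1/(P - 1) = 1/(-1 + P))
V(0) - 13*s(3, 2) = 1/(-1 + 0) - 13*(-4 + 2) = 1/(-1) - 13*(-2) = -1 + 26 = 25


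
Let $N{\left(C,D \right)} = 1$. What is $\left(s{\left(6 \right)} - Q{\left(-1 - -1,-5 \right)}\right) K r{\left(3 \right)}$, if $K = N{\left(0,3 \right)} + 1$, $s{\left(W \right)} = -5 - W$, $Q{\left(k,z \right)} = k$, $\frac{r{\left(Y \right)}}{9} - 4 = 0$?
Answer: $-792$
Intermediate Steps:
$r{\left(Y \right)} = 36$ ($r{\left(Y \right)} = 36 + 9 \cdot 0 = 36 + 0 = 36$)
$K = 2$ ($K = 1 + 1 = 2$)
$\left(s{\left(6 \right)} - Q{\left(-1 - -1,-5 \right)}\right) K r{\left(3 \right)} = \left(\left(-5 - 6\right) - \left(-1 - -1\right)\right) 2 \cdot 36 = \left(\left(-5 - 6\right) - \left(-1 + 1\right)\right) 2 \cdot 36 = \left(-11 - 0\right) 2 \cdot 36 = \left(-11 + 0\right) 2 \cdot 36 = \left(-11\right) 2 \cdot 36 = \left(-22\right) 36 = -792$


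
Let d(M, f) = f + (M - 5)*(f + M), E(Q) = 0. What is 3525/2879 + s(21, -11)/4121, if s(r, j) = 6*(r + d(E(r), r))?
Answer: 13438263/11864359 ≈ 1.1327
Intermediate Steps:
d(M, f) = f + (-5 + M)*(M + f)
s(r, j) = -18*r (s(r, j) = 6*(r + (0² - 5*0 - 4*r + 0*r)) = 6*(r + (0 + 0 - 4*r + 0)) = 6*(r - 4*r) = 6*(-3*r) = -18*r)
3525/2879 + s(21, -11)/4121 = 3525/2879 - 18*21/4121 = 3525*(1/2879) - 378*1/4121 = 3525/2879 - 378/4121 = 13438263/11864359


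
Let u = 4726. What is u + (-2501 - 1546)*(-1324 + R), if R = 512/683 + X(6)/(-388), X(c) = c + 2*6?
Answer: 710225027401/132502 ≈ 5.3601e+6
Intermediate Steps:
X(c) = 12 + c (X(c) = c + 12 = 12 + c)
R = 93181/132502 (R = 512/683 + (12 + 6)/(-388) = 512*(1/683) + 18*(-1/388) = 512/683 - 9/194 = 93181/132502 ≈ 0.70324)
u + (-2501 - 1546)*(-1324 + R) = 4726 + (-2501 - 1546)*(-1324 + 93181/132502) = 4726 - 4047*(-175339467/132502) = 4726 + 709598822949/132502 = 710225027401/132502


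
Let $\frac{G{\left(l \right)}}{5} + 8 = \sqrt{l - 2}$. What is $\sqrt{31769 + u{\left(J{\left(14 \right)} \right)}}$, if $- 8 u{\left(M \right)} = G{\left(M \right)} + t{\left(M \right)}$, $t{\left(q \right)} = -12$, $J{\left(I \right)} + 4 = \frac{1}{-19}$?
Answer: $\frac{\sqrt{183535288 - 190 i \sqrt{2185}}}{76} \approx 178.26 - 0.004313 i$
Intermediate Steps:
$J{\left(I \right)} = - \frac{77}{19}$ ($J{\left(I \right)} = -4 + \frac{1}{-19} = -4 - \frac{1}{19} = - \frac{77}{19}$)
$G{\left(l \right)} = -40 + 5 \sqrt{-2 + l}$ ($G{\left(l \right)} = -40 + 5 \sqrt{l - 2} = -40 + 5 \sqrt{-2 + l}$)
$u{\left(M \right)} = \frac{13}{2} - \frac{5 \sqrt{-2 + M}}{8}$ ($u{\left(M \right)} = - \frac{\left(-40 + 5 \sqrt{-2 + M}\right) - 12}{8} = - \frac{-52 + 5 \sqrt{-2 + M}}{8} = \frac{13}{2} - \frac{5 \sqrt{-2 + M}}{8}$)
$\sqrt{31769 + u{\left(J{\left(14 \right)} \right)}} = \sqrt{31769 + \left(\frac{13}{2} - \frac{5 \sqrt{-2 - \frac{77}{19}}}{8}\right)} = \sqrt{31769 + \left(\frac{13}{2} - \frac{5 \sqrt{- \frac{115}{19}}}{8}\right)} = \sqrt{31769 + \left(\frac{13}{2} - \frac{5 \frac{i \sqrt{2185}}{19}}{8}\right)} = \sqrt{31769 + \left(\frac{13}{2} - \frac{5 i \sqrt{2185}}{152}\right)} = \sqrt{\frac{63551}{2} - \frac{5 i \sqrt{2185}}{152}}$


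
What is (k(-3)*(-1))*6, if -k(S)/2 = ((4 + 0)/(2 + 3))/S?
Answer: -16/5 ≈ -3.2000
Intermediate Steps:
k(S) = -8/(5*S) (k(S) = -2*(4 + 0)/(2 + 3)/S = -2*4/5/S = -2*4*(⅕)/S = -8/(5*S))
(k(-3)*(-1))*6 = (-8/5/(-3)*(-1))*6 = (-8/5*(-⅓)*(-1))*6 = ((8/15)*(-1))*6 = -8/15*6 = -16/5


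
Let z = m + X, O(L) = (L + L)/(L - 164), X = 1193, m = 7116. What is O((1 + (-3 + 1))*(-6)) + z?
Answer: 656405/79 ≈ 8308.9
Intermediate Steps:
O(L) = 2*L/(-164 + L) (O(L) = (2*L)/(-164 + L) = 2*L/(-164 + L))
z = 8309 (z = 7116 + 1193 = 8309)
O((1 + (-3 + 1))*(-6)) + z = 2*((1 + (-3 + 1))*(-6))/(-164 + (1 + (-3 + 1))*(-6)) + 8309 = 2*((1 - 2)*(-6))/(-164 + (1 - 2)*(-6)) + 8309 = 2*(-1*(-6))/(-164 - 1*(-6)) + 8309 = 2*6/(-164 + 6) + 8309 = 2*6/(-158) + 8309 = 2*6*(-1/158) + 8309 = -6/79 + 8309 = 656405/79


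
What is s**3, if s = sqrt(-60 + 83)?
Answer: 23*sqrt(23) ≈ 110.30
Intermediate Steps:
s = sqrt(23) ≈ 4.7958
s**3 = (sqrt(23))**3 = 23*sqrt(23)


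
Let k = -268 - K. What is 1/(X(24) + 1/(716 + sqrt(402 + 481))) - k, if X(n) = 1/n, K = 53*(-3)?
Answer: 24095707/182239 + 192*sqrt(883)/182239 ≈ 132.25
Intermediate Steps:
K = -159
k = -109 (k = -268 - 1*(-159) = -268 + 159 = -109)
1/(X(24) + 1/(716 + sqrt(402 + 481))) - k = 1/(1/24 + 1/(716 + sqrt(402 + 481))) - 1*(-109) = 1/(1/24 + 1/(716 + sqrt(883))) + 109 = 109 + 1/(1/24 + 1/(716 + sqrt(883)))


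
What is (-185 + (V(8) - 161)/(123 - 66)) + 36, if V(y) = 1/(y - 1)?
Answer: -60577/399 ≈ -151.82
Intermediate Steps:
V(y) = 1/(-1 + y)
(-185 + (V(8) - 161)/(123 - 66)) + 36 = (-185 + (1/(-1 + 8) - 161)/(123 - 66)) + 36 = (-185 + (1/7 - 161)/57) + 36 = (-185 + (⅐ - 161)*(1/57)) + 36 = (-185 - 1126/7*1/57) + 36 = (-185 - 1126/399) + 36 = -74941/399 + 36 = -60577/399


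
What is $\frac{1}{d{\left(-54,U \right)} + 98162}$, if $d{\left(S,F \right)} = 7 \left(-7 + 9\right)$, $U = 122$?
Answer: $\frac{1}{98176} \approx 1.0186 \cdot 10^{-5}$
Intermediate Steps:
$d{\left(S,F \right)} = 14$ ($d{\left(S,F \right)} = 7 \cdot 2 = 14$)
$\frac{1}{d{\left(-54,U \right)} + 98162} = \frac{1}{14 + 98162} = \frac{1}{98176}$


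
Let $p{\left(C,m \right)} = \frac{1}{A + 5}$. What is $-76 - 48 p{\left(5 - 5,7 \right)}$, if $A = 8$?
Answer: $- \frac{1036}{13} \approx -79.692$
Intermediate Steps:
$p{\left(C,m \right)} = \frac{1}{13}$ ($p{\left(C,m \right)} = \frac{1}{8 + 5} = \frac{1}{13}$)
$-76 - 48 p{\left(5 - 5,7 \right)} = -76 - \frac{48}{13} = - \frac{1036}{13}$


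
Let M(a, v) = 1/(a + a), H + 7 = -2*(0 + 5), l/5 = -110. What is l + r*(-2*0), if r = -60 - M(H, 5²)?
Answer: -550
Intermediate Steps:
l = -550 (l = 5*(-110) = -550)
H = -17 (H = -7 - 2*(0 + 5) = -7 - 2*5 = -7 - 10 = -17)
M(a, v) = 1/(2*a)
r = -2039/34 (r = -60 - 1/(2*(-17)) = -60 - (-1)/(2*17) = -60 - 1*(-1/34) = -60 + 1/34 = -2039/34 ≈ -59.971)
l + r*(-2*0) = -550 - (-2039)*0/17 = -550 - 2039/34*0 = -550 + 0 = -550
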